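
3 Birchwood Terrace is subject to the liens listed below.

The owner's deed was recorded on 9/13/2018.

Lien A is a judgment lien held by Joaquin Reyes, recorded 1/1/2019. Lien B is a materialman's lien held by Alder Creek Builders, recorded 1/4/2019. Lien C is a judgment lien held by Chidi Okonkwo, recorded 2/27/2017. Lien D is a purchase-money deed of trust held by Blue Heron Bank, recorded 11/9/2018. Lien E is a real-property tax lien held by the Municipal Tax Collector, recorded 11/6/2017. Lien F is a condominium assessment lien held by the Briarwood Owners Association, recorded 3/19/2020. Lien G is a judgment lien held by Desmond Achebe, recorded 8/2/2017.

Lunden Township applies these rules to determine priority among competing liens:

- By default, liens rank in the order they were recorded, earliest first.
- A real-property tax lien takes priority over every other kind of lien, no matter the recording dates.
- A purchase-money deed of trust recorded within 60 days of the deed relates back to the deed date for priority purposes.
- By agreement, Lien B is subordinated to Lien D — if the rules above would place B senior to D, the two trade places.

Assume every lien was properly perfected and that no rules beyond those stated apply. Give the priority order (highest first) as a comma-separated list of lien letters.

E, C, G, D, A, B, F

Effective dates after the stated exceptions: D was recorded within the 60-day window, so its effective date is the deed date 9/13/2018.
E is a real-property tax lien, so it outranks all other liens regardless of date.
Among the remaining liens, by effective date: C (2/27/2017), G (8/2/2017), D (9/13/2018), A (1/1/2019), B (1/4/2019), F (3/19/2020).
Since B is not senior to D, the subordination leaves the order unchanged.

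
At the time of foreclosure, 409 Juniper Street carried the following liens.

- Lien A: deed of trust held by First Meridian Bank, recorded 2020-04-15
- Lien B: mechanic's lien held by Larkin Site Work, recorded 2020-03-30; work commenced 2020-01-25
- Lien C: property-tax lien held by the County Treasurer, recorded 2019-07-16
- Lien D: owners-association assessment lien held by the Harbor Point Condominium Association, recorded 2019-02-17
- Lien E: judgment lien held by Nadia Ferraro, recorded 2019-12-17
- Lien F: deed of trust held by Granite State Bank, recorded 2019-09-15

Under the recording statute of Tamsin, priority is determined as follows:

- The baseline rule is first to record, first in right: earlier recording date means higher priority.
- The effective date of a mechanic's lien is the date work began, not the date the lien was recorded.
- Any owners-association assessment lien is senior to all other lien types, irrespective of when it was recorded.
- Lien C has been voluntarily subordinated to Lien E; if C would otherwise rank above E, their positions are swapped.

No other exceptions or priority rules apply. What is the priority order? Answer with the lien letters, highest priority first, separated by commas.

First, effective dates: B's effective date is 2020-01-25, when work began.
As an owners-association assessment lien, D is senior to every other lien.
Remaining liens by effective date: C (2019-07-16), F (2019-09-15), E (2019-12-17), B (2020-01-25), A (2020-04-15).
The subordination applies — C was senior to E — so C and E swap.

D, E, F, C, B, A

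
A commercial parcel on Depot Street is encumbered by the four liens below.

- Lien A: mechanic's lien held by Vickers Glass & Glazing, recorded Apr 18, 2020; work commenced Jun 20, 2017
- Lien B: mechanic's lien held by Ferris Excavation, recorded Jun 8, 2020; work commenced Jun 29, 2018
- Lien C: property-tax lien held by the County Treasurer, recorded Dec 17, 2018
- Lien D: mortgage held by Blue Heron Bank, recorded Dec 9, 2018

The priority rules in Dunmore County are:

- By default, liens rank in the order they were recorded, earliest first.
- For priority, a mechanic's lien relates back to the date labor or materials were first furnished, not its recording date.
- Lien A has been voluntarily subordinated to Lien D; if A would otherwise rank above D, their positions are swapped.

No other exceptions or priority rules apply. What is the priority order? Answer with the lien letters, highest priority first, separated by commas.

Effective dates: A relates back to Jun 20, 2017 (work commenced); B relates back to Jun 29, 2018 (work commenced).
By effective date, earliest first: A (Jun 20, 2017), B (Jun 29, 2018), D (Dec 9, 2018), C (Dec 17, 2018).
A is senior to D before the subordination, so the two trade places.

D, B, A, C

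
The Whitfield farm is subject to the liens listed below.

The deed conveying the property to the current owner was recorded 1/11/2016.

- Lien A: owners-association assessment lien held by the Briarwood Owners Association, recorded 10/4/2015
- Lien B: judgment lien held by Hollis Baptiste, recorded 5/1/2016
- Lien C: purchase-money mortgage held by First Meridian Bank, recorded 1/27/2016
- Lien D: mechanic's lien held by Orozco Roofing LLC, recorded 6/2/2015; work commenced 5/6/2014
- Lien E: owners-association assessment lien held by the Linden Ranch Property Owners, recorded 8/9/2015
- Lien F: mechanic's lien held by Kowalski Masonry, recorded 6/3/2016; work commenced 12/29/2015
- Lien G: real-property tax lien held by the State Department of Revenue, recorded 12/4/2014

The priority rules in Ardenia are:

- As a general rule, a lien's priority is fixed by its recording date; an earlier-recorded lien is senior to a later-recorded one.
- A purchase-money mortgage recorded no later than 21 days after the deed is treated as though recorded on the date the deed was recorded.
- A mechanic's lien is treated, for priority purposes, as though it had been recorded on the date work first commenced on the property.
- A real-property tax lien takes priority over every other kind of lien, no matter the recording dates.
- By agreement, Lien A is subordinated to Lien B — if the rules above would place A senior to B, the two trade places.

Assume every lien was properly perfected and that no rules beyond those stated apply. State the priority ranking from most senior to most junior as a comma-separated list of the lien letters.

G, D, E, B, F, C, A

Effective dates after the stated exceptions: C relates back to the deed date 1/11/2016; D is treated as recorded 5/6/2014, the work-commencement date; F relates back to 12/29/2015 (work commenced).
G is a real-property tax lien, so it outranks all other liens regardless of date.
Among the remaining liens, by effective date: D (5/6/2014), E (8/9/2015), A (10/4/2015), F (12/29/2015), C (1/11/2016), B (5/1/2016).
Because A would otherwise rank above B, the subordination swaps them.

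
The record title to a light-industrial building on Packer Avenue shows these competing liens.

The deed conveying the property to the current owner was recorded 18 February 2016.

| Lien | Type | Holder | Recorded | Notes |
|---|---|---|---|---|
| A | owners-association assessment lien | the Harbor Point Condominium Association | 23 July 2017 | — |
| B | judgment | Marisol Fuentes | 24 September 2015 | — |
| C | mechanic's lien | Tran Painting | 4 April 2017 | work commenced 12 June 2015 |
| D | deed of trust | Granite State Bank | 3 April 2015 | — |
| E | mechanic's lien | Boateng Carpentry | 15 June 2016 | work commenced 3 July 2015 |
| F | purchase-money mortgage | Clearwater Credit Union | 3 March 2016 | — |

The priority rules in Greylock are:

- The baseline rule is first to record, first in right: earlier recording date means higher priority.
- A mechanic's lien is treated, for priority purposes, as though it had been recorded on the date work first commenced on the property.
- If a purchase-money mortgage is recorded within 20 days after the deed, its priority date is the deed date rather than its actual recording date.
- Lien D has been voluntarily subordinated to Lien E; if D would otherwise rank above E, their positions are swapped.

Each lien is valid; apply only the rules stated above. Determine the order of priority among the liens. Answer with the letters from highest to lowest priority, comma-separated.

E, C, D, B, F, A

Effective dates after the stated exceptions: C's effective date is 12 June 2015, when work began; E relates back to 3 July 2015 (work commenced); F relates back to the deed date 18 February 2016.
By effective date, earliest first: D (3 April 2015), C (12 June 2015), E (3 July 2015), B (24 September 2015), F (18 February 2016), A (23 July 2017).
The subordination applies — D was senior to E — so D and E swap.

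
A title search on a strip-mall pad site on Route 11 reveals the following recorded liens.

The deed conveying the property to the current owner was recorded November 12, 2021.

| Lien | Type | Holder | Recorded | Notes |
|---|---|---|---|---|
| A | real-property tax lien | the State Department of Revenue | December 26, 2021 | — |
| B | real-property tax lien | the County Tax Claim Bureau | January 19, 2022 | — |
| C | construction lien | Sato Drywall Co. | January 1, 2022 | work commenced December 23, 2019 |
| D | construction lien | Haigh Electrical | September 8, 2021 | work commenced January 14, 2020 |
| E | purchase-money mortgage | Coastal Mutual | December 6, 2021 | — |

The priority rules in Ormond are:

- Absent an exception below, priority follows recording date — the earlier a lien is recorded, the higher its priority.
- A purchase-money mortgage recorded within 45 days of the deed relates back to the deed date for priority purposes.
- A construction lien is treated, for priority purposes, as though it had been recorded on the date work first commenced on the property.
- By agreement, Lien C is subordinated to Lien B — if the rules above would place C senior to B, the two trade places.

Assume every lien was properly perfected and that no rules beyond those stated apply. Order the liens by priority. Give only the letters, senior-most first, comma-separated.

B, D, E, A, C

Effective dates: C is treated as recorded December 23, 2019, the work-commencement date; D is treated as recorded January 14, 2020, the work-commencement date; E was recorded within the 45-day window, so its effective date is the deed date November 12, 2021.
By effective date: C (December 23, 2019), D (January 14, 2020), E (November 12, 2021), A (December 26, 2021), B (January 19, 2022).
The subordination applies — C was senior to B — so C and B swap.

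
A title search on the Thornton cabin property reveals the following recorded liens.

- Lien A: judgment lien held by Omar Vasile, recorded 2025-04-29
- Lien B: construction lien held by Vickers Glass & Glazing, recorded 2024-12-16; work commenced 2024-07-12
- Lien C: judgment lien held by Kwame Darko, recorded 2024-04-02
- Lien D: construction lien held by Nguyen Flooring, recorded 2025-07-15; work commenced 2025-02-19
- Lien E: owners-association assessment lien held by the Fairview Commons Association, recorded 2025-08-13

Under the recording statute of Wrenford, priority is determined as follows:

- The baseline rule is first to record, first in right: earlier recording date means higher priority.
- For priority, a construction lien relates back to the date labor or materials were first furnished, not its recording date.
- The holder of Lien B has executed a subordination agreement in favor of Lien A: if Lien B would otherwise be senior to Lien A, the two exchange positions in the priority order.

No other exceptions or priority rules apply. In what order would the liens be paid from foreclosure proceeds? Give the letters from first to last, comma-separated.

C, A, D, B, E

Effective dates after the stated exceptions: B is treated as recorded 2024-07-12, the work-commencement date; D's effective date is 2025-02-19, when work began.
By effective date: C (2024-04-02), B (2024-07-12), D (2025-02-19), A (2025-04-29), E (2025-08-13).
The subordination applies — B was senior to A — so B and A swap.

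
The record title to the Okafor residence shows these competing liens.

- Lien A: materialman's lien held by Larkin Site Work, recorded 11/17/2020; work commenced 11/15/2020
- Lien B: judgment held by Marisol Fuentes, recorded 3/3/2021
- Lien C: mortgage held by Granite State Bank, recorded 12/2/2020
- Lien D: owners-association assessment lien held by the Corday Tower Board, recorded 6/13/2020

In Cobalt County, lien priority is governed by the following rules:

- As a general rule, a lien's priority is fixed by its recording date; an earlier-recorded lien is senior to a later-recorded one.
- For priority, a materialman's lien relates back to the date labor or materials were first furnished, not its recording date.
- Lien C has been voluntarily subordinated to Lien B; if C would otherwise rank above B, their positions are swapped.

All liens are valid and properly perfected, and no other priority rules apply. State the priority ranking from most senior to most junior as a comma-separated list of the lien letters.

Effective dates after the stated exceptions: A relates back to 11/15/2020 (work commenced).
By effective date: D (6/13/2020), A (11/15/2020), C (12/2/2020), B (3/3/2021).
C is senior to B before the subordination, so the two trade places.

D, A, B, C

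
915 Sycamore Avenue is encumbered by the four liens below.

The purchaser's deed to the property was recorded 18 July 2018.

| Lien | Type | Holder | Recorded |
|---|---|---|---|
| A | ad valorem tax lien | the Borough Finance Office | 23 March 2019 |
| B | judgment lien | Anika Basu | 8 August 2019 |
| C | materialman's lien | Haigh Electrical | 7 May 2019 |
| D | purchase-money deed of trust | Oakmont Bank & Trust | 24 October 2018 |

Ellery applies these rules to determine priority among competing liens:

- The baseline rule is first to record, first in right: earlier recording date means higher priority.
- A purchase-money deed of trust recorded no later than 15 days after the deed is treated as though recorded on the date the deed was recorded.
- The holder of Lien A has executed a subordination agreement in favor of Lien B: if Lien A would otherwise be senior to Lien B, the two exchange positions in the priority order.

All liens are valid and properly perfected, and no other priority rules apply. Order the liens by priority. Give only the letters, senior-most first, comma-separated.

D, B, C, A

Adjusting effective dates: D was recorded 98 days after the deed, outside the 15-day window, so it keeps its recording date.
Ordering by effective date: D (24 October 2018), A (23 March 2019), C (7 May 2019), B (8 August 2019).
Because A would otherwise rank above B, the subordination swaps them.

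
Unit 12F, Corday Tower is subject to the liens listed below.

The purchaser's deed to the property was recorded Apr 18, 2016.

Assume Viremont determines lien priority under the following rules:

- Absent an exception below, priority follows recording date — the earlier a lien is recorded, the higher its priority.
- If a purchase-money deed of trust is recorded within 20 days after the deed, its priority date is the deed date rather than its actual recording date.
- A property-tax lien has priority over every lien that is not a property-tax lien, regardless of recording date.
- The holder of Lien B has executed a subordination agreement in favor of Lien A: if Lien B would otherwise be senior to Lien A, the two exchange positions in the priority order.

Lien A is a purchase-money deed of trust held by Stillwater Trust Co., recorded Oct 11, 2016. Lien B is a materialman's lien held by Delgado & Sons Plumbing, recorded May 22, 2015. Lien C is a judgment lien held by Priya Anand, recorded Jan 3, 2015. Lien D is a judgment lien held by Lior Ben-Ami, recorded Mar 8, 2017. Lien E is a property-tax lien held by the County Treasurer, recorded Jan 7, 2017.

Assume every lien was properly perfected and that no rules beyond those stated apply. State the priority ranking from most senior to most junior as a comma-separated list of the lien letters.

E, C, A, B, D

Effective dates: A was recorded 176 days after the deed — beyond 20 days — so no relation-back applies.
E is a property-tax lien and takes priority over every other lien.
Remaining liens by effective date: C (Jan 3, 2015), B (May 22, 2015), A (Oct 11, 2016), D (Mar 8, 2017).
B would otherwise be senior to A, so under the subordination agreement B and A exchange positions.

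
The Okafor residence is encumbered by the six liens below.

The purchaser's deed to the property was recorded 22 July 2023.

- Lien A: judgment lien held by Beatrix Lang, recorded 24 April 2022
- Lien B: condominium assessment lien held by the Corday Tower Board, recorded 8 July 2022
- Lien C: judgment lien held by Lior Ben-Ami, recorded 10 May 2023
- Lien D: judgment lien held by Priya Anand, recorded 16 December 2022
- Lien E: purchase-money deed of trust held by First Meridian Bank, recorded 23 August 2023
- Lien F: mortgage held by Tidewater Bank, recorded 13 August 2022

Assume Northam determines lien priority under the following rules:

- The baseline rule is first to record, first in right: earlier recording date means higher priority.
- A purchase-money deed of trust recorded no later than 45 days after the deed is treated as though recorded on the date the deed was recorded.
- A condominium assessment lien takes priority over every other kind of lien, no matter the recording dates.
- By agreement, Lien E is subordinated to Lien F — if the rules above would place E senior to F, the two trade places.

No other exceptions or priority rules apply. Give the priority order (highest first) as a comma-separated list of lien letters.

B, A, F, D, C, E

Adjusting effective dates: E was recorded within the 45-day window, so its effective date is the deed date 22 July 2023.
B, as a condominium assessment lien, has superpriority and ranks first.
Remaining liens by effective date: A (24 April 2022), F (13 August 2022), D (16 December 2022), C (10 May 2023), E (22 July 2023).
Since E is not senior to F, the subordination leaves the order unchanged.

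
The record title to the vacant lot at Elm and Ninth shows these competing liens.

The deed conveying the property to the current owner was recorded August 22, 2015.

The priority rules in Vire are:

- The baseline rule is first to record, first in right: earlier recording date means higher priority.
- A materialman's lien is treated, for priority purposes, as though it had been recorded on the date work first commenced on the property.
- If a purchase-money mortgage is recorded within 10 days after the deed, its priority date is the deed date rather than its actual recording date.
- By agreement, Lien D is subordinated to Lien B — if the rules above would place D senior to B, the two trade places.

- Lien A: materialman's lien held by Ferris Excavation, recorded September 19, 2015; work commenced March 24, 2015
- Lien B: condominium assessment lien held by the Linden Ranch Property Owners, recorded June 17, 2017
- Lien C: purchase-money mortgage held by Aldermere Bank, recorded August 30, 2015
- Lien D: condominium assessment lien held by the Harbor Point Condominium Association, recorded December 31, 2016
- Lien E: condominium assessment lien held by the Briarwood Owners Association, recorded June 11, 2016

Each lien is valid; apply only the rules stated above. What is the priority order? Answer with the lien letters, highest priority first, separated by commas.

A, C, E, B, D

Adjusting effective dates: A is treated as recorded March 24, 2015, the work-commencement date; C relates back to the deed date August 22, 2015.
Ordering by effective date: A (March 24, 2015), C (August 22, 2015), E (June 11, 2016), D (December 31, 2016), B (June 17, 2017).
D would otherwise be senior to B, so under the subordination agreement D and B exchange positions.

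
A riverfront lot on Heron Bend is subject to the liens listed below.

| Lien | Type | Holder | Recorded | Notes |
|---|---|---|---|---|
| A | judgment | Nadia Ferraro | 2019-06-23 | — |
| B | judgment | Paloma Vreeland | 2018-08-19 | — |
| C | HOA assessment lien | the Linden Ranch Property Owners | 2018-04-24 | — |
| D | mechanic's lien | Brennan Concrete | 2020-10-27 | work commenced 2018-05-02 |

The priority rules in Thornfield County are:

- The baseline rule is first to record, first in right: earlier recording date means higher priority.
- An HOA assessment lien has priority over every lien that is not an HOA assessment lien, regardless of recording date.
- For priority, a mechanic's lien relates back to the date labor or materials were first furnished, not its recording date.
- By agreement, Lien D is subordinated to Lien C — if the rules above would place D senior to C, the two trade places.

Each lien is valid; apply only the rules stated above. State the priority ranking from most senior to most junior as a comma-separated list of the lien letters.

Adjusting effective dates: D is treated as recorded 2018-05-02, the work-commencement date.
C, as an HOA assessment lien, has superpriority and ranks first.
The other liens, earliest effective date first: D (2018-05-02), B (2018-08-19), A (2019-06-23).
D is already junior to C, so the subordination agreement changes nothing.

C, D, B, A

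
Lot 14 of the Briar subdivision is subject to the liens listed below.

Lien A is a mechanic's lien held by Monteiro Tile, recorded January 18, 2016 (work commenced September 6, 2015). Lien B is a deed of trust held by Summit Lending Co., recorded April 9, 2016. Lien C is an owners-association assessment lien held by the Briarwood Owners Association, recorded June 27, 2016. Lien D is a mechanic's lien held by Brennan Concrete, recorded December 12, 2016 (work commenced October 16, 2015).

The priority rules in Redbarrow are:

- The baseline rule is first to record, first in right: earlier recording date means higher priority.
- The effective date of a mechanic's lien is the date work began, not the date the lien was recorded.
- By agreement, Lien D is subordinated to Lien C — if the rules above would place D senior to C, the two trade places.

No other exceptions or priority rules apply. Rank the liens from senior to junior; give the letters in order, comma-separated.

Effective dates after the stated exceptions: A is treated as recorded September 6, 2015, the work-commencement date; D relates back to October 16, 2015 (work commenced).
Sorted by effective date: A (September 6, 2015), D (October 16, 2015), B (April 9, 2016), C (June 27, 2016).
The subordination applies — D was senior to C — so D and C swap.

A, C, B, D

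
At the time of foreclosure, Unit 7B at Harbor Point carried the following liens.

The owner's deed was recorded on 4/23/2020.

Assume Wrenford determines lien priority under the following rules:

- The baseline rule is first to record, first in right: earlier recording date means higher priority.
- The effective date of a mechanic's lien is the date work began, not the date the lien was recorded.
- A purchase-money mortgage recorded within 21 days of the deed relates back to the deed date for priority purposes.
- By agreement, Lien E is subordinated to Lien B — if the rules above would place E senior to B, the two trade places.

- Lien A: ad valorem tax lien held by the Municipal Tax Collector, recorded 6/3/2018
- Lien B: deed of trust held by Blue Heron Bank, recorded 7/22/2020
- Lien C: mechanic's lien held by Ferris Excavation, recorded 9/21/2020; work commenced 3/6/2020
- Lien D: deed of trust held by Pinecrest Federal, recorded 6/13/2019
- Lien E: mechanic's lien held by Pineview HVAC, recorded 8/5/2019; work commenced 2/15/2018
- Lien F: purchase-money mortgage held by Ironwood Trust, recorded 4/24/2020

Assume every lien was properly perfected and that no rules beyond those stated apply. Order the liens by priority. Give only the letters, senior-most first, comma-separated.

B, A, D, C, F, E

Effective dates after the stated exceptions: C relates back to 3/6/2020 (work commenced); E relates back to 2/15/2018 (work commenced); F was recorded within the 21-day window, so its effective date is the deed date 4/23/2020.
Sorted by effective date: E (2/15/2018), A (6/3/2018), D (6/13/2019), C (3/6/2020), F (4/23/2020), B (7/22/2020).
E is senior to B before the subordination, so the two trade places.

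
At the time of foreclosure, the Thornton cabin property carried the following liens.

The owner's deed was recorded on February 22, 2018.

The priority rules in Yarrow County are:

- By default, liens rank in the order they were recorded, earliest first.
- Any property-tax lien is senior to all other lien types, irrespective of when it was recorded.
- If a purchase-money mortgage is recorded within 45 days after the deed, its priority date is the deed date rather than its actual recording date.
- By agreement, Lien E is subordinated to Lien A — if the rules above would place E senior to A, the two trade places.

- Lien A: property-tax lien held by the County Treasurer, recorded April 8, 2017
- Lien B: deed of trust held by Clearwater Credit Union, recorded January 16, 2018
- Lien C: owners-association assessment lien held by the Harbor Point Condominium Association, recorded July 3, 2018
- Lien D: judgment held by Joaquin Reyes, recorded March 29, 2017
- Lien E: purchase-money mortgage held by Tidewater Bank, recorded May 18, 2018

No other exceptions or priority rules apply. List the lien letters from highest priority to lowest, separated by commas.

Effective dates: E was recorded 85 days after the deed — beyond 45 days — so no relation-back applies.
As a property-tax lien, A is senior to every other lien.
The other liens, earliest effective date first: D (March 29, 2017), B (January 16, 2018), E (May 18, 2018), C (July 3, 2018).
E is already junior to A, so the subordination agreement changes nothing.

A, D, B, E, C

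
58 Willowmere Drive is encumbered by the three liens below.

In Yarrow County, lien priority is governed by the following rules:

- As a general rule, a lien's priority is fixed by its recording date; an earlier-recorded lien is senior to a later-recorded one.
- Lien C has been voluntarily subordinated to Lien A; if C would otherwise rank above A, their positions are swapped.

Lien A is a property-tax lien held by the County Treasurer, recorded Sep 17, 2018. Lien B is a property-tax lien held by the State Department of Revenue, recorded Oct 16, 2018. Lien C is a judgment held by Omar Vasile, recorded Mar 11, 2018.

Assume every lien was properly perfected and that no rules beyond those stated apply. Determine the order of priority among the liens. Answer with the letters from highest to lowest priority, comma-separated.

Sorted by effective date: C (Mar 11, 2018), A (Sep 17, 2018), B (Oct 16, 2018).
C would otherwise be senior to A, so under the subordination agreement C and A exchange positions.

A, C, B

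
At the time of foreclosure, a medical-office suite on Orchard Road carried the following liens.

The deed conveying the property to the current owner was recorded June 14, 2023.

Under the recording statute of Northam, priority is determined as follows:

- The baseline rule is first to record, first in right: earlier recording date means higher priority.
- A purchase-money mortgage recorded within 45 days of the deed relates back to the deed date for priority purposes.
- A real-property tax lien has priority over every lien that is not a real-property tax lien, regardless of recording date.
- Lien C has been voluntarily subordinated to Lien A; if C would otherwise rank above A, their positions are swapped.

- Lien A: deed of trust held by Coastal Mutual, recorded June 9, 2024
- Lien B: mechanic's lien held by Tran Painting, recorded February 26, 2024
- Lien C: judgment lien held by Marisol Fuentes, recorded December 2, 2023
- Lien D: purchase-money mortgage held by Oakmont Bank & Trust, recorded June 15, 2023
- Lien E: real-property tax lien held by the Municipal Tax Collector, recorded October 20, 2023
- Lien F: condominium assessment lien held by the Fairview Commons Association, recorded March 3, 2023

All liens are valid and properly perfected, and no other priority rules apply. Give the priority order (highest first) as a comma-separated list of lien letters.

E, F, D, A, B, C

Adjusting effective dates: D was recorded within the 45-day window, so its effective date is the deed date June 14, 2023.
E is a real-property tax lien, so it outranks all other liens regardless of date.
Among the remaining liens, by effective date: F (March 3, 2023), D (June 14, 2023), C (December 2, 2023), B (February 26, 2024), A (June 9, 2024).
C would otherwise be senior to A, so under the subordination agreement C and A exchange positions.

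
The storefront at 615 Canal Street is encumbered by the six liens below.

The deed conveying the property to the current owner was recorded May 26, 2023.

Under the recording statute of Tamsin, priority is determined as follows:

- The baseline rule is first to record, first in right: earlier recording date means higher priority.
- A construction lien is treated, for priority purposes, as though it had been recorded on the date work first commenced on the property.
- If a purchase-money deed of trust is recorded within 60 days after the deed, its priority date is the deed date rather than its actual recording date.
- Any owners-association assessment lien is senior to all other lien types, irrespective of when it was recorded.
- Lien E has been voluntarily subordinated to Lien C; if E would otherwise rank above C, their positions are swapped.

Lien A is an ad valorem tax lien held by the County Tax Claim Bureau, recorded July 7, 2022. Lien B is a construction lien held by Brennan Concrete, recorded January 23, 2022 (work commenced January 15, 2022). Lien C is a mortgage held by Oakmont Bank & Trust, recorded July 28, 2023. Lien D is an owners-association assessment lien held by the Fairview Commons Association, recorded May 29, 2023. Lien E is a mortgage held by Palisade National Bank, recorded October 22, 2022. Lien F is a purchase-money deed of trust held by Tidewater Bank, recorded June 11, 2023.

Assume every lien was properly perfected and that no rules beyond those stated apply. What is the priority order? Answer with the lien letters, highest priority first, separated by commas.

First, effective dates: B is treated as recorded January 15, 2022, the work-commencement date; F relates back to the deed date May 26, 2023.
D is an owners-association assessment lien, so it outranks all other liens regardless of date.
The other liens, earliest effective date first: B (January 15, 2022), A (July 7, 2022), E (October 22, 2022), F (May 26, 2023), C (July 28, 2023).
The subordination applies — E was senior to C — so E and C swap.

D, B, A, C, F, E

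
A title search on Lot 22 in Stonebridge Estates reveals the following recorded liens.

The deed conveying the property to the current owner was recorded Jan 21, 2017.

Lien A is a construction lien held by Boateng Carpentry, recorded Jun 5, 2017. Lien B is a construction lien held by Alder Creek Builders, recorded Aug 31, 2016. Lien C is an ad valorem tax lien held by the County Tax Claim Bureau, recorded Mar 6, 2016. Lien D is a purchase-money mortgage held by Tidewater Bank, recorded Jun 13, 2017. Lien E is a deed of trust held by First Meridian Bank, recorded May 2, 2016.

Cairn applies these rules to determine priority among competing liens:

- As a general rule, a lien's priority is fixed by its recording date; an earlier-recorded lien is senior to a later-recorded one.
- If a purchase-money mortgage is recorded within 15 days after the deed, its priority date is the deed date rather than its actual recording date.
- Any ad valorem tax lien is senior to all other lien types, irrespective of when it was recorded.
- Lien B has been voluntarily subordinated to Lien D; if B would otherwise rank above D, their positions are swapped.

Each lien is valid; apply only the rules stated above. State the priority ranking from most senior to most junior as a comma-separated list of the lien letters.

Effective dates: D missed the 15-day window (143 days after the deed), so its recording date stands.
C is an ad valorem tax lien, so it outranks all other liens regardless of date.
Ordering the rest by effective date: E (May 2, 2016), B (Aug 31, 2016), A (Jun 5, 2017), D (Jun 13, 2017).
Because B would otherwise rank above D, the subordination swaps them.

C, E, D, A, B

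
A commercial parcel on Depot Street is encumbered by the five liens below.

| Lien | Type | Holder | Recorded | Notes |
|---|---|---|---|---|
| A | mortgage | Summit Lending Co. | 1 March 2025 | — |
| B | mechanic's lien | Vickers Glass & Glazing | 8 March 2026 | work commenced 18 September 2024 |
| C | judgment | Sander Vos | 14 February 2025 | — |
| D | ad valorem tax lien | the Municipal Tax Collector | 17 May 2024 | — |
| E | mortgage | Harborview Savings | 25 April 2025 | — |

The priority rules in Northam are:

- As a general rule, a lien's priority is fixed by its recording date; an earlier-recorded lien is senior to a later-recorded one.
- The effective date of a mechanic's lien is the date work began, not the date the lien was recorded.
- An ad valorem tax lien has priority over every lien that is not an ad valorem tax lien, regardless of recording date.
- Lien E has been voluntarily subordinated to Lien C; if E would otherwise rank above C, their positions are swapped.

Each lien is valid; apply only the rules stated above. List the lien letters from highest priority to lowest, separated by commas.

Adjusting effective dates: B is treated as recorded 18 September 2024, the work-commencement date.
D is an ad valorem tax lien and takes priority over every other lien.
Among the remaining liens, by effective date: B (18 September 2024), C (14 February 2025), A (1 March 2025), E (25 April 2025).
E already ranks below C; the subordination has no effect.

D, B, C, A, E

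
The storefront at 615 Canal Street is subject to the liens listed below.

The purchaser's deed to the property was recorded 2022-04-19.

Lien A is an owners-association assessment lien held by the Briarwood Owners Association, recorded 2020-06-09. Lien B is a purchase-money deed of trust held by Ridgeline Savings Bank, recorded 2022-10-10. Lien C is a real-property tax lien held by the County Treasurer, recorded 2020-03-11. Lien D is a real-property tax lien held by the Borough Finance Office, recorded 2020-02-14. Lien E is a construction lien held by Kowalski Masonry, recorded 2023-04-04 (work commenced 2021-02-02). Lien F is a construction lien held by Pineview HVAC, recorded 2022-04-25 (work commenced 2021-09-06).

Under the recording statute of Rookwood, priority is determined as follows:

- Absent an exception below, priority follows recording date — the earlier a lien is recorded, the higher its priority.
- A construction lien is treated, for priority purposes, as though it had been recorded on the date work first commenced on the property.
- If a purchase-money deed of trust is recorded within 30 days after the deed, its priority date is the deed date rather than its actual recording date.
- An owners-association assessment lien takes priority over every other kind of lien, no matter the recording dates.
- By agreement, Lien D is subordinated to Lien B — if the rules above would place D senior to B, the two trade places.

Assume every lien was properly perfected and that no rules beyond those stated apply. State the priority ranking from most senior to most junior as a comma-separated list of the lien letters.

First, effective dates: B was recorded 174 days after the deed, outside the 30-day window, so it keeps its recording date; E's effective date is 2021-02-02, when work began; F is treated as recorded 2021-09-06, the work-commencement date.
A is an owners-association assessment lien and takes priority over every other lien.
Among the remaining liens, by effective date: D (2020-02-14), C (2020-03-11), E (2021-02-02), F (2021-09-06), B (2022-10-10).
D would otherwise be senior to B, so under the subordination agreement D and B exchange positions.

A, B, C, E, F, D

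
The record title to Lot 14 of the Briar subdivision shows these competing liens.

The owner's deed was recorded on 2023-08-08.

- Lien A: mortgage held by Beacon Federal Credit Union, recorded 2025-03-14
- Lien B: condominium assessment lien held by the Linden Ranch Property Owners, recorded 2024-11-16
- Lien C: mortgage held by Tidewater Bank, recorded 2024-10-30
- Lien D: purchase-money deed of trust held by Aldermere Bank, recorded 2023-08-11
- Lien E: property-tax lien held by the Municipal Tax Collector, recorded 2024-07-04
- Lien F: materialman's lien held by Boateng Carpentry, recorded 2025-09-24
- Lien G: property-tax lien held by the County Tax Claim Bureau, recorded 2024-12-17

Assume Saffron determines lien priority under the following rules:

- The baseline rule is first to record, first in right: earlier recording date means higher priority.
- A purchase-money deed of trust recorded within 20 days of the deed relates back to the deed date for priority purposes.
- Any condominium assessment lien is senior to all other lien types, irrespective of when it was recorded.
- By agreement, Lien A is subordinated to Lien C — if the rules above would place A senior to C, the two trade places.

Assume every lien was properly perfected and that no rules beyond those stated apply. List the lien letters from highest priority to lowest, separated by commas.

B, D, E, C, G, A, F

Adjusting effective dates: D relates back to the deed date 2023-08-08.
B is a condominium assessment lien and takes priority over every other lien.
The other liens, earliest effective date first: D (2023-08-08), E (2024-07-04), C (2024-10-30), G (2024-12-17), A (2025-03-14), F (2025-09-24).
Since A is not senior to C, the subordination leaves the order unchanged.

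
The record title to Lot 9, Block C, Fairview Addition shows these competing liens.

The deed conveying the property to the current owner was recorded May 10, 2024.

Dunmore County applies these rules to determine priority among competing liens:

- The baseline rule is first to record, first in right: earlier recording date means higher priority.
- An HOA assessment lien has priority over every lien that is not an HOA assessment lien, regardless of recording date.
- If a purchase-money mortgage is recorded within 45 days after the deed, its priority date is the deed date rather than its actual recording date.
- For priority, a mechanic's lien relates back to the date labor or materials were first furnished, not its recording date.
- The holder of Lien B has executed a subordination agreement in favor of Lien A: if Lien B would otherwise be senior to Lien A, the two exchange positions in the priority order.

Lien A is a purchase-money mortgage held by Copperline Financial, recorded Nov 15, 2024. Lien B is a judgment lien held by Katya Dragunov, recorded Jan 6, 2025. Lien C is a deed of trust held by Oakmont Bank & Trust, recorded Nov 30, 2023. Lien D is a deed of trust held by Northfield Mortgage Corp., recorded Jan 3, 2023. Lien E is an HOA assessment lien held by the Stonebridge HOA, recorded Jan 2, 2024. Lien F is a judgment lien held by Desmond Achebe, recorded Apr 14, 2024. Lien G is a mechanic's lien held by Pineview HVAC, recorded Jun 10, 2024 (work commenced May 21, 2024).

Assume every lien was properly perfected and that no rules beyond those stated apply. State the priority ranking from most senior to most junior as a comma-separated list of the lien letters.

Effective dates: A was recorded 189 days after the deed — beyond 45 days — so no relation-back applies; G's effective date is May 21, 2024, when work began.
E is an HOA assessment lien and takes priority over every other lien.
Ordering the rest by effective date: D (Jan 3, 2023), C (Nov 30, 2023), F (Apr 14, 2024), G (May 21, 2024), A (Nov 15, 2024), B (Jan 6, 2025).
B already ranks below A; the subordination has no effect.

E, D, C, F, G, A, B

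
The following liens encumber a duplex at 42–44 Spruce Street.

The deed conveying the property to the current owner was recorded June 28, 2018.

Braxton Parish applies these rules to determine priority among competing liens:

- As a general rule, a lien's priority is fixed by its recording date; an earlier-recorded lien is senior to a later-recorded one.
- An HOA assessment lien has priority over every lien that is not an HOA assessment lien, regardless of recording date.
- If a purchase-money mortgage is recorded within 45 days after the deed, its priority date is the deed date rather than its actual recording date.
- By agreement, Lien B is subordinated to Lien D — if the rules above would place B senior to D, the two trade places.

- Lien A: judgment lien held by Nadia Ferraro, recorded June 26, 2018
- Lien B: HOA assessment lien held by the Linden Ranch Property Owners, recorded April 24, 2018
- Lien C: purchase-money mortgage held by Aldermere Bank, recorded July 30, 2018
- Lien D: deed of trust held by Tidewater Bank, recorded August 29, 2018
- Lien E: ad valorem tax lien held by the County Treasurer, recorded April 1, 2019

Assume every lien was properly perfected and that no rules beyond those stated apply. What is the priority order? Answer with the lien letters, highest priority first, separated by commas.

Adjusting effective dates: C's effective date is the deed date, June 28, 2018.
As an HOA assessment lien, B is senior to every other lien.
Among the remaining liens, by effective date: A (June 26, 2018), C (June 28, 2018), D (August 29, 2018), E (April 1, 2019).
B is senior to D before the subordination, so the two trade places.

D, A, C, B, E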